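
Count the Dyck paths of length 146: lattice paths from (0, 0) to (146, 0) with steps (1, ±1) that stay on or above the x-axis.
C_73 = 79463489365077377841208237632349268884500

These Dyck paths are counted by the Catalan number C_n = (1/(n + 1)) · C(2n, n). For n = 73: C_73 = (1/74) · C(146, 73) = 5880298213015725960249409584793845897453000/74 = 79463489365077377841208237632349268884500.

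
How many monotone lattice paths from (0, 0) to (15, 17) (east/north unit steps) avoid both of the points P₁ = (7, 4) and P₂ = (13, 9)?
Number of paths = 483047820

Inclusion–exclusion. Total paths: C(32, 15) = 565722720. Through P₁: C(11, 7)·C(21, 8) = 67151700. Through P₂: C(22, 13)·C(10, 2) = 22383900. Since P₁ is strictly southwest of P₂, a monotone path through both must visit P₁ then P₂; paths through both = C(11, 7)·C(11, 6)·C(10, 2) = 6860700. Avoid both = 565722720 − 67151700 − 22383900 + 6860700 = 483047820.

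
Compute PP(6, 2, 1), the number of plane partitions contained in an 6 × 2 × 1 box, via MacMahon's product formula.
PP(6, 2, 1) = 28

Evaluate the triple product over i = 1..6, j = 1..2, k = 1..1. The factors are (2/1) · (3/2) · (3/2) · (4/3) · (4/3) · (5/4) · (5/4) · (6/5) · … (12 factors total). The numerators and denominators telescope so the product is an integer; carrying out the multiplication exactly gives PP(6, 2, 1) = 28.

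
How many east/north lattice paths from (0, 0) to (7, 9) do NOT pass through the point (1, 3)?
Number of paths = 7744

Total paths from (0, 0) to (7, 9): C(16, 7) = 11440. Paths through (1, 3): (paths (0, 0) → (1, 3)) × (paths (1, 3) → (7, 9)) = C(4, 1) · C(12, 6) = 4 · 924 = 3696. Avoidance count = 11440 − 3696 = 7744.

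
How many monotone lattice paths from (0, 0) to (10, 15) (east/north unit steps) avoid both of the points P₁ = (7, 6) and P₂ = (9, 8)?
Number of paths = 2779128

Inclusion–exclusion. Total paths: C(25, 10) = 3268760. Through P₁: C(13, 7)·C(12, 3) = 377520. Through P₂: C(17, 9)·C(8, 1) = 194480. Since P₁ is strictly southwest of P₂, a monotone path through both must visit P₁ then P₂; paths through both = C(13, 7)·C(4, 2)·C(8, 1) = 82368. Avoid both = 3268760 − 377520 − 194480 + 82368 = 2779128.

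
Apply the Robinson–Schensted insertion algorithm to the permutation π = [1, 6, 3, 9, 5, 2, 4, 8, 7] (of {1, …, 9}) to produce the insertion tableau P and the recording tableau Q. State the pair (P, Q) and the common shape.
P = [1, 2, 4, 7] / [3, 5, 8] / [6, 9];  Q = [1, 2, 4, 8] / [3, 5, 9] / [6, 7];  common shape = (4, 3, 2)

Row-insert the values π_1, π_2, … into P one at a time, bumping the leftmost entry strictly greater than the inserted value down to the next row. The recording tableau Q records, in position (i, j), the step at which that cell was added to P.
  Insert 1 (step 1): P = [1];  Q = [1]
  Insert 6 (step 2): P = [1, 6];  Q = [1, 2]
  Insert 3 (step 3): P = [1, 3] / [6];  Q = [1, 2] / [3]
  Insert 9 (step 4): P = [1, 3, 9] / [6];  Q = [1, 2, 4] / [3]
  Insert 5 (step 5): P = [1, 3, 5] / [6, 9];  Q = [1, 2, 4] / [3, 5]
  Insert 2 (step 6): P = [1, 2, 5] / [3, 9] / [6];  Q = [1, 2, 4] / [3, 5] / [6]
  Insert 4 (step 7): P = [1, 2, 4] / [3, 5] / [6, 9];  Q = [1, 2, 4] / [3, 5] / [6, 7]
  Insert 8 (step 8): P = [1, 2, 4, 8] / [3, 5] / [6, 9];  Q = [1, 2, 4, 8] / [3, 5] / [6, 7]
  Insert 7 (step 9): P = [1, 2, 4, 7] / [3, 5, 8] / [6, 9];  Q = [1, 2, 4, 8] / [3, 5, 9] / [6, 7]
Final shape: (4, 3, 2).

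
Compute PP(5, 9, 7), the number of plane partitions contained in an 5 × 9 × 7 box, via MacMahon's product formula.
PP(5, 9, 7) = 2424984388825856

Evaluate the triple product over i = 1..5, j = 1..9, k = 1..7. The factors are (2/1) · (3/2) · (4/3) · (5/4) · (6/5) · (7/6) · (8/7) · (3/2) · … (315 factors total). The numerators and denominators telescope so the product is an integer; carrying out the multiplication exactly gives PP(5, 9, 7) = 2424984388825856.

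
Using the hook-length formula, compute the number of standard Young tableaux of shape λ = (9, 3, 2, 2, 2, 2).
# SYT of shape (9, 3, 2, 2, 2, 2) = 19186200

Hook-length formula: f^λ = n! / Π hook(c), product over all cells c of the Young diagram. For λ = (9, 3, 2, 2, 2, 2), n = 20 boxes. Hook lengths by row (left-to-right, top-to-bottom): [14, 13, 8, 6, 5, 4, 3, 2, 1]; [7, 6, 1]; [5, 4]; [4, 3]; [3, 2]; [2, 1]. Product of hooks = 126804787200. So f^λ = 20! / 126804787200 = 2432902008176640000 / 126804787200 = 19186200.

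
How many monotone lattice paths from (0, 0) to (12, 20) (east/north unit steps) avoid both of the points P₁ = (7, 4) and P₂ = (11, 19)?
Number of paths = 112381230

Inclusion–exclusion. Total paths: C(32, 12) = 225792840. Through P₁: C(11, 7)·C(21, 5) = 6715170. Through P₂: C(30, 11)·C(2, 1) = 109254600. Since P₁ is strictly southwest of P₂, a monotone path through both must visit P₁ then P₂; paths through both = C(11, 7)·C(19, 4)·C(2, 1) = 2558160. Avoid both = 225792840 − 6715170 − 109254600 + 2558160 = 112381230.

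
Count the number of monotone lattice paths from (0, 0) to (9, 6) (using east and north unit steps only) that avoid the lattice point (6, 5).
Number of paths = 3157

Total paths from (0, 0) to (9, 6): C(15, 9) = 5005. Paths through (6, 5): (paths (0, 0) → (6, 5)) × (paths (6, 5) → (9, 6)) = C(11, 6) · C(4, 3) = 462 · 4 = 1848. Avoidance count = 5005 − 1848 = 3157.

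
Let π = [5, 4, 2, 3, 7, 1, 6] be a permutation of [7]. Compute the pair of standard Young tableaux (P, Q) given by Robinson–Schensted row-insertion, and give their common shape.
P = [1, 3, 6] / [2, 7] / [4] / [5];  Q = [1, 4, 5] / [2, 7] / [3] / [6];  common shape = (3, 2, 1, 1)

Row-insert the values π_1, π_2, … into P one at a time, bumping the leftmost entry strictly greater than the inserted value down to the next row. The recording tableau Q records, in position (i, j), the step at which that cell was added to P.
  Insert 5 (step 1): P = [5];  Q = [1]
  Insert 4 (step 2): P = [4] / [5];  Q = [1] / [2]
  Insert 2 (step 3): P = [2] / [4] / [5];  Q = [1] / [2] / [3]
  Insert 3 (step 4): P = [2, 3] / [4] / [5];  Q = [1, 4] / [2] / [3]
  Insert 7 (step 5): P = [2, 3, 7] / [4] / [5];  Q = [1, 4, 5] / [2] / [3]
  Insert 1 (step 6): P = [1, 3, 7] / [2] / [4] / [5];  Q = [1, 4, 5] / [2] / [3] / [6]
  Insert 6 (step 7): P = [1, 3, 6] / [2, 7] / [4] / [5];  Q = [1, 4, 5] / [2, 7] / [3] / [6]
Final shape: (3, 2, 1, 1).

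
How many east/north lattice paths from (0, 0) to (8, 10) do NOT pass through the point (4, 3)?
Number of paths = 32208

Total paths from (0, 0) to (8, 10): C(18, 8) = 43758. Paths through (4, 3): (paths (0, 0) → (4, 3)) × (paths (4, 3) → (8, 10)) = C(7, 4) · C(11, 4) = 35 · 330 = 11550. Avoidance count = 43758 − 11550 = 32208.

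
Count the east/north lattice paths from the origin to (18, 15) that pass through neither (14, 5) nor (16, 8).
Number of paths = 1003227816

Inclusion–exclusion. Total paths: C(33, 18) = 1037158320. Through P₁: C(19, 14)·C(14, 4) = 11639628. Through P₂: C(24, 16)·C(9, 2) = 26476956. Since P₁ is strictly southwest of P₂, a monotone path through both must visit P₁ then P₂; paths through both = C(19, 14)·C(5, 2)·C(9, 2) = 4186080. Avoid both = 1037158320 − 11639628 − 26476956 + 4186080 = 1003227816.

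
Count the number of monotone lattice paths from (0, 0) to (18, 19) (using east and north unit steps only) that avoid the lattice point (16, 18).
Number of paths = 11060747610

Total paths from (0, 0) to (18, 19): C(37, 18) = 17672631900. Paths through (16, 18): (paths (0, 0) → (16, 18)) × (paths (16, 18) → (18, 19)) = C(34, 16) · C(3, 2) = 2203961430 · 3 = 6611884290. Avoidance count = 17672631900 − 6611884290 = 11060747610.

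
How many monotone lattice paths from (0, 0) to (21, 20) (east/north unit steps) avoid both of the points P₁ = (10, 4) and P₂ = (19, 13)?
Number of paths = 245324625045

Inclusion–exclusion. Total paths: C(41, 21) = 269128937220. Through P₁: C(14, 10)·C(27, 11) = 13050932895. Through P₂: C(32, 19)·C(9, 2) = 12505449600. Since P₁ is strictly southwest of P₂, a monotone path through both must visit P₁ then P₂; paths through both = C(14, 10)·C(18, 9)·C(9, 2) = 1752070320. Avoid both = 269128937220 − 13050932895 − 12505449600 + 1752070320 = 245324625045.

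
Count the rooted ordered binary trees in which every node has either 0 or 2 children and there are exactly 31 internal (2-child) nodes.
C_31 = 14544636039226909

These full binary trees are counted by the Catalan number C_n = (1/(n + 1)) · C(2n, n). For n = 31: C_31 = (1/32) · C(62, 31) = 465428353255261088/32 = 14544636039226909.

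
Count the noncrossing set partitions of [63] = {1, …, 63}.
C_63 = 94295850558771979787935384946380125

These noncrossing partitions are counted by the Catalan number C_n = (1/(n + 1)) · C(2n, n). For n = 63: C_63 = (1/64) · C(126, 63) = 6034934435761406706427864636568328000/64 = 94295850558771979787935384946380125.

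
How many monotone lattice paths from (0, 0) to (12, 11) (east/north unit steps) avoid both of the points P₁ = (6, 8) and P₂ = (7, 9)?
Number of paths = 985712

Inclusion–exclusion. Total paths: C(23, 12) = 1352078. Through P₁: C(14, 6)·C(9, 6) = 252252. Through P₂: C(16, 7)·C(7, 5) = 240240. Since P₁ is strictly southwest of P₂, a monotone path through both must visit P₁ then P₂; paths through both = C(14, 6)·C(2, 1)·C(7, 5) = 126126. Avoid both = 1352078 − 252252 − 240240 + 126126 = 985712.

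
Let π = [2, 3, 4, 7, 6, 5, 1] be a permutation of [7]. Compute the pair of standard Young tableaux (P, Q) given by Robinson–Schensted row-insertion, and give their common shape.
P = [1, 3, 4, 5] / [2] / [6] / [7];  Q = [1, 2, 3, 4] / [5] / [6] / [7];  common shape = (4, 1, 1, 1)

Row-insert the values π_1, π_2, … into P one at a time, bumping the leftmost entry strictly greater than the inserted value down to the next row. The recording tableau Q records, in position (i, j), the step at which that cell was added to P.
  Insert 2 (step 1): P = [2];  Q = [1]
  Insert 3 (step 2): P = [2, 3];  Q = [1, 2]
  Insert 4 (step 3): P = [2, 3, 4];  Q = [1, 2, 3]
  Insert 7 (step 4): P = [2, 3, 4, 7];  Q = [1, 2, 3, 4]
  Insert 6 (step 5): P = [2, 3, 4, 6] / [7];  Q = [1, 2, 3, 4] / [5]
  Insert 5 (step 6): P = [2, 3, 4, 5] / [6] / [7];  Q = [1, 2, 3, 4] / [5] / [6]
  Insert 1 (step 7): P = [1, 3, 4, 5] / [2] / [6] / [7];  Q = [1, 2, 3, 4] / [5] / [6] / [7]
Final shape: (4, 1, 1, 1).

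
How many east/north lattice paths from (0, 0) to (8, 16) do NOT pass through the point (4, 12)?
Number of paths = 608071

Total paths from (0, 0) to (8, 16): C(24, 8) = 735471. Paths through (4, 12): (paths (0, 0) → (4, 12)) × (paths (4, 12) → (8, 16)) = C(16, 4) · C(8, 4) = 1820 · 70 = 127400. Avoidance count = 735471 − 127400 = 608071.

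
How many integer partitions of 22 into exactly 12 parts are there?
p(22, 12 parts) = 42

Partitions of n into exactly k parts are in bijection with partitions of n − k into at most k parts (subtract 1 from each part). So p(22, exactly 12) = p(10, parts ≤ 12). Computing via the recurrence p(m, j) = p(m, j−1) + p(m−j, j) gives 42.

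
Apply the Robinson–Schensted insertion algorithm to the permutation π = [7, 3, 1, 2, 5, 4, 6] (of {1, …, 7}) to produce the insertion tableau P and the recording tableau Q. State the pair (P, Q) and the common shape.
P = [1, 2, 4, 6] / [3, 5] / [7];  Q = [1, 4, 5, 7] / [2, 6] / [3];  common shape = (4, 2, 1)

Row-insert the values π_1, π_2, … into P one at a time, bumping the leftmost entry strictly greater than the inserted value down to the next row. The recording tableau Q records, in position (i, j), the step at which that cell was added to P.
  Insert 7 (step 1): P = [7];  Q = [1]
  Insert 3 (step 2): P = [3] / [7];  Q = [1] / [2]
  Insert 1 (step 3): P = [1] / [3] / [7];  Q = [1] / [2] / [3]
  Insert 2 (step 4): P = [1, 2] / [3] / [7];  Q = [1, 4] / [2] / [3]
  Insert 5 (step 5): P = [1, 2, 5] / [3] / [7];  Q = [1, 4, 5] / [2] / [3]
  Insert 4 (step 6): P = [1, 2, 4] / [3, 5] / [7];  Q = [1, 4, 5] / [2, 6] / [3]
  Insert 6 (step 7): P = [1, 2, 4, 6] / [3, 5] / [7];  Q = [1, 4, 5, 7] / [2, 6] / [3]
Final shape: (4, 2, 1).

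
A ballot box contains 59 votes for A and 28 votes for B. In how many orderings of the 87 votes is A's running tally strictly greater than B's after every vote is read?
Strict-lead orderings = 17762276310609452935080

Total orderings of the 87 votes with 59 for A: C(87, 59) = 49848969000742658237160. By the Bertrand ballot formula (Cycle Lemma / reflection principle), the number of orderings in which A is strictly ahead of B throughout is (p − q)/(p + q) · C(p + q, p) = (59 − 28)/(59 + 28) · 49848969000742658237160 = 17762276310609452935080.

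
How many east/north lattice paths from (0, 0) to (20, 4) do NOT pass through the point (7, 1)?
Number of paths = 6146

Total paths from (0, 0) to (20, 4): C(24, 20) = 10626. Paths through (7, 1): (paths (0, 0) → (7, 1)) × (paths (7, 1) → (20, 4)) = C(8, 7) · C(16, 13) = 8 · 560 = 4480. Avoidance count = 10626 − 4480 = 6146.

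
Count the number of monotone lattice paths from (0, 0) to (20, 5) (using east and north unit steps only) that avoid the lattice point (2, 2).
Number of paths = 45150

Total paths from (0, 0) to (20, 5): C(25, 20) = 53130. Paths through (2, 2): (paths (0, 0) → (2, 2)) × (paths (2, 2) → (20, 5)) = C(4, 2) · C(21, 18) = 6 · 1330 = 7980. Avoidance count = 53130 − 7980 = 45150.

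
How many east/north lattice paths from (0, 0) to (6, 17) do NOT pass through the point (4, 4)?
Number of paths = 93597

Total paths from (0, 0) to (6, 17): C(23, 6) = 100947. Paths through (4, 4): (paths (0, 0) → (4, 4)) × (paths (4, 4) → (6, 17)) = C(8, 4) · C(15, 2) = 70 · 105 = 7350. Avoidance count = 100947 − 7350 = 93597.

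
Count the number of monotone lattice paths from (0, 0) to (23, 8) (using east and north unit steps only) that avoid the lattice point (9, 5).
Number of paths = 6527365

Total paths from (0, 0) to (23, 8): C(31, 23) = 7888725. Paths through (9, 5): (paths (0, 0) → (9, 5)) × (paths (9, 5) → (23, 8)) = C(14, 9) · C(17, 14) = 2002 · 680 = 1361360. Avoidance count = 7888725 − 1361360 = 6527365.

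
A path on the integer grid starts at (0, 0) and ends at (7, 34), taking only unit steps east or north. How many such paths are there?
Number of paths = 22481940

A monotone lattice path from (0, 0) to (7, 34) consists of 7 east steps and 34 north steps in some order, so it is determined by which 7 of the 41 steps are east. The count is C(41, 7) = 22481940.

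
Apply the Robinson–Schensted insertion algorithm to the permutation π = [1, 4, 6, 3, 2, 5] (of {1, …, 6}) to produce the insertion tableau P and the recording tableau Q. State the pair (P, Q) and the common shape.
P = [1, 2, 5] / [3, 6] / [4];  Q = [1, 2, 3] / [4, 6] / [5];  common shape = (3, 2, 1)

Row-insert the values π_1, π_2, … into P one at a time, bumping the leftmost entry strictly greater than the inserted value down to the next row. The recording tableau Q records, in position (i, j), the step at which that cell was added to P.
  Insert 1 (step 1): P = [1];  Q = [1]
  Insert 4 (step 2): P = [1, 4];  Q = [1, 2]
  Insert 6 (step 3): P = [1, 4, 6];  Q = [1, 2, 3]
  Insert 3 (step 4): P = [1, 3, 6] / [4];  Q = [1, 2, 3] / [4]
  Insert 2 (step 5): P = [1, 2, 6] / [3] / [4];  Q = [1, 2, 3] / [4] / [5]
  Insert 5 (step 6): P = [1, 2, 5] / [3, 6] / [4];  Q = [1, 2, 3] / [4, 6] / [5]
Final shape: (3, 2, 1).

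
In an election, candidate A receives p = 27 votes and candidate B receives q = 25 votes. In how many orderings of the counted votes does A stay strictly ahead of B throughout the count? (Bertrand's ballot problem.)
Strict-lead orderings = 18367353072152

Total orderings of the 52 votes with 27 for A: C(52, 27) = 477551179875952. By the Bertrand ballot formula (Cycle Lemma / reflection principle), the number of orderings in which A is strictly ahead of B throughout is (p − q)/(p + q) · C(p + q, p) = (27 − 25)/(27 + 25) · 477551179875952 = 18367353072152.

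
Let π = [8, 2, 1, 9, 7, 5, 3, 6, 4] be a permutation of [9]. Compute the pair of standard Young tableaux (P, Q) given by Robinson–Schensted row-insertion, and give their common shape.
P = [1, 3, 4] / [2, 5, 6] / [7, 9] / [8];  Q = [1, 4, 8] / [2, 5, 9] / [3, 6] / [7];  common shape = (3, 3, 2, 1)

Row-insert the values π_1, π_2, … into P one at a time, bumping the leftmost entry strictly greater than the inserted value down to the next row. The recording tableau Q records, in position (i, j), the step at which that cell was added to P.
  Insert 8 (step 1): P = [8];  Q = [1]
  Insert 2 (step 2): P = [2] / [8];  Q = [1] / [2]
  Insert 1 (step 3): P = [1] / [2] / [8];  Q = [1] / [2] / [3]
  Insert 9 (step 4): P = [1, 9] / [2] / [8];  Q = [1, 4] / [2] / [3]
  Insert 7 (step 5): P = [1, 7] / [2, 9] / [8];  Q = [1, 4] / [2, 5] / [3]
  Insert 5 (step 6): P = [1, 5] / [2, 7] / [8, 9];  Q = [1, 4] / [2, 5] / [3, 6]
  Insert 3 (step 7): P = [1, 3] / [2, 5] / [7, 9] / [8];  Q = [1, 4] / [2, 5] / [3, 6] / [7]
  Insert 6 (step 8): P = [1, 3, 6] / [2, 5] / [7, 9] / [8];  Q = [1, 4, 8] / [2, 5] / [3, 6] / [7]
  Insert 4 (step 9): P = [1, 3, 4] / [2, 5, 6] / [7, 9] / [8];  Q = [1, 4, 8] / [2, 5, 9] / [3, 6] / [7]
Final shape: (3, 3, 2, 1).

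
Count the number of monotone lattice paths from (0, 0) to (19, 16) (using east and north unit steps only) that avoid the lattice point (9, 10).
Number of paths = 3320165926

Total paths from (0, 0) to (19, 16): C(35, 19) = 4059928950. Paths through (9, 10): (paths (0, 0) → (9, 10)) × (paths (9, 10) → (19, 16)) = C(19, 9) · C(16, 10) = 92378 · 8008 = 739763024. Avoidance count = 4059928950 − 739763024 = 3320165926.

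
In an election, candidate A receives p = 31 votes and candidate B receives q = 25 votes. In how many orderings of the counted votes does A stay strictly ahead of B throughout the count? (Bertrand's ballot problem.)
Strict-lead orderings = 597261490737912

Total orderings of the 56 votes with 31 for A: C(56, 31) = 5574440580220512. By the Bertrand ballot formula (Cycle Lemma / reflection principle), the number of orderings in which A is strictly ahead of B throughout is (p − q)/(p + q) · C(p + q, p) = (31 − 25)/(31 + 25) · 5574440580220512 = 597261490737912.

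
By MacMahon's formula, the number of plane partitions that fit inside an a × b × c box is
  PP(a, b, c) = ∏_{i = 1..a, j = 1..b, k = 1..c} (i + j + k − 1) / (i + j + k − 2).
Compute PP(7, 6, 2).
PP(7, 6, 2) = 736164

Evaluate the triple product over i = 1..7, j = 1..6, k = 1..2. The factors are (2/1) · (3/2) · (3/2) · (4/3) · (4/3) · (5/4) · (5/4) · (6/5) · … (84 factors total). The numerators and denominators telescope so the product is an integer; carrying out the multiplication exactly gives PP(7, 6, 2) = 736164.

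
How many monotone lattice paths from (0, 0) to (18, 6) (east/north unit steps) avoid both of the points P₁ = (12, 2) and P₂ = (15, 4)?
Number of paths = 85826

Inclusion–exclusion. Total paths: C(24, 18) = 134596. Through P₁: C(14, 12)·C(10, 6) = 19110. Through P₂: C(19, 15)·C(5, 3) = 38760. Since P₁ is strictly southwest of P₂, a monotone path through both must visit P₁ then P₂; paths through both = C(14, 12)·C(5, 3)·C(5, 3) = 9100. Avoid both = 134596 − 19110 − 38760 + 9100 = 85826.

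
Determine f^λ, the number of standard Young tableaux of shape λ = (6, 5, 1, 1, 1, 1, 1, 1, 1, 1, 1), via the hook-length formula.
# SYT of shape (6, 5, 1, 1, 1, 1, 1, 1, 1, 1, 1) = 3464175

Hook-length formula: f^λ = n! / Π hook(c), product over all cells c of the Young diagram. For λ = (6, 5, 1, 1, 1, 1, 1, 1, 1, 1, 1), n = 20 boxes. Hook lengths by row (left-to-right, top-to-bottom): [16, 6, 5, 4, 3, 1]; [14, 4, 3, 2, 1]; [9]; [8]; [7]; [6]; [5]; [4]; [3]; [2]; [1]. Product of hooks = 702303436800. So f^λ = 20! / 702303436800 = 2432902008176640000 / 702303436800 = 3464175.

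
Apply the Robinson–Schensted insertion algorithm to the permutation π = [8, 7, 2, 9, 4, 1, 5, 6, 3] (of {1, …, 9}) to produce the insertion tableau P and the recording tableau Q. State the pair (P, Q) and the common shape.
P = [1, 3, 5, 6] / [2, 4] / [7, 9] / [8];  Q = [1, 4, 7, 8] / [2, 5] / [3, 9] / [6];  common shape = (4, 2, 2, 1)

Row-insert the values π_1, π_2, … into P one at a time, bumping the leftmost entry strictly greater than the inserted value down to the next row. The recording tableau Q records, in position (i, j), the step at which that cell was added to P.
  Insert 8 (step 1): P = [8];  Q = [1]
  Insert 7 (step 2): P = [7] / [8];  Q = [1] / [2]
  Insert 2 (step 3): P = [2] / [7] / [8];  Q = [1] / [2] / [3]
  Insert 9 (step 4): P = [2, 9] / [7] / [8];  Q = [1, 4] / [2] / [3]
  Insert 4 (step 5): P = [2, 4] / [7, 9] / [8];  Q = [1, 4] / [2, 5] / [3]
  Insert 1 (step 6): P = [1, 4] / [2, 9] / [7] / [8];  Q = [1, 4] / [2, 5] / [3] / [6]
  Insert 5 (step 7): P = [1, 4, 5] / [2, 9] / [7] / [8];  Q = [1, 4, 7] / [2, 5] / [3] / [6]
  Insert 6 (step 8): P = [1, 4, 5, 6] / [2, 9] / [7] / [8];  Q = [1, 4, 7, 8] / [2, 5] / [3] / [6]
  Insert 3 (step 9): P = [1, 3, 5, 6] / [2, 4] / [7, 9] / [8];  Q = [1, 4, 7, 8] / [2, 5] / [3, 9] / [6]
Final shape: (4, 2, 2, 1).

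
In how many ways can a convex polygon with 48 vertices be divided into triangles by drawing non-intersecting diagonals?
C_46 = 8740328711533173390046320

These polygon triangulations are counted by the Catalan number C_n = (1/(n + 1)) · C(2n, n). For n = 46: C_46 = (1/47) · C(92, 46) = 410795449442059149332177040/47 = 8740328711533173390046320.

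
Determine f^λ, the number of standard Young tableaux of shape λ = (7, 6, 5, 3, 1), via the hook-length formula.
# SYT of shape (7, 6, 5, 3, 1) = 1551950400

Hook-length formula: f^λ = n! / Π hook(c), product over all cells c of the Young diagram. For λ = (7, 6, 5, 3, 1), n = 22 boxes. Hook lengths by row (left-to-right, top-to-bottom): [11, 9, 8, 6, 5, 3, 1]; [9, 7, 6, 4, 3, 1]; [7, 5, 4, 2, 1]; [4, 2, 1]; [1]. Product of hooks = 724250419200. So f^λ = 22! / 724250419200 = 1124000727777607680000 / 724250419200 = 1551950400.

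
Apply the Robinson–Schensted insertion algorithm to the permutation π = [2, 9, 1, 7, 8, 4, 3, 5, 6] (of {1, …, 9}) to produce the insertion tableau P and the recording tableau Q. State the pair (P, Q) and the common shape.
P = [1, 3, 5, 6] / [2, 4, 8] / [7] / [9];  Q = [1, 2, 5, 9] / [3, 4, 8] / [6] / [7];  common shape = (4, 3, 1, 1)

Row-insert the values π_1, π_2, … into P one at a time, bumping the leftmost entry strictly greater than the inserted value down to the next row. The recording tableau Q records, in position (i, j), the step at which that cell was added to P.
  Insert 2 (step 1): P = [2];  Q = [1]
  Insert 9 (step 2): P = [2, 9];  Q = [1, 2]
  Insert 1 (step 3): P = [1, 9] / [2];  Q = [1, 2] / [3]
  Insert 7 (step 4): P = [1, 7] / [2, 9];  Q = [1, 2] / [3, 4]
  Insert 8 (step 5): P = [1, 7, 8] / [2, 9];  Q = [1, 2, 5] / [3, 4]
  Insert 4 (step 6): P = [1, 4, 8] / [2, 7] / [9];  Q = [1, 2, 5] / [3, 4] / [6]
  Insert 3 (step 7): P = [1, 3, 8] / [2, 4] / [7] / [9];  Q = [1, 2, 5] / [3, 4] / [6] / [7]
  Insert 5 (step 8): P = [1, 3, 5] / [2, 4, 8] / [7] / [9];  Q = [1, 2, 5] / [3, 4, 8] / [6] / [7]
  Insert 6 (step 9): P = [1, 3, 5, 6] / [2, 4, 8] / [7] / [9];  Q = [1, 2, 5, 9] / [3, 4, 8] / [6] / [7]
Final shape: (4, 3, 1, 1).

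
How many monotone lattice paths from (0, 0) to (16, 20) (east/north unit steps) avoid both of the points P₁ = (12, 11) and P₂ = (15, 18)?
Number of paths = 3716409460

Inclusion–exclusion. Total paths: C(36, 16) = 7307872110. Through P₁: C(23, 12)·C(13, 4) = 966735770. Through P₂: C(33, 15)·C(3, 1) = 3111474960. Since P₁ is strictly southwest of P₂, a monotone path through both must visit P₁ then P₂; paths through both = C(23, 12)·C(10, 3)·C(3, 1) = 486748080. Avoid both = 7307872110 − 966735770 − 3111474960 + 486748080 = 3716409460.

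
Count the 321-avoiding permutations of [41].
C_41 = 10113918591637898134020

These 321-avoiding permutations are counted by the Catalan number C_n = (1/(n + 1)) · C(2n, n). For n = 41: C_41 = (1/42) · C(82, 41) = 424784580848791721628840/42 = 10113918591637898134020.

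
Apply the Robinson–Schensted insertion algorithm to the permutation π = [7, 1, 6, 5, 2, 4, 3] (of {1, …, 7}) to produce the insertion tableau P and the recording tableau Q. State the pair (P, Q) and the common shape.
P = [1, 2, 3] / [4] / [5] / [6] / [7];  Q = [1, 3, 6] / [2] / [4] / [5] / [7];  common shape = (3, 1, 1, 1, 1)

Row-insert the values π_1, π_2, … into P one at a time, bumping the leftmost entry strictly greater than the inserted value down to the next row. The recording tableau Q records, in position (i, j), the step at which that cell was added to P.
  Insert 7 (step 1): P = [7];  Q = [1]
  Insert 1 (step 2): P = [1] / [7];  Q = [1] / [2]
  Insert 6 (step 3): P = [1, 6] / [7];  Q = [1, 3] / [2]
  Insert 5 (step 4): P = [1, 5] / [6] / [7];  Q = [1, 3] / [2] / [4]
  Insert 2 (step 5): P = [1, 2] / [5] / [6] / [7];  Q = [1, 3] / [2] / [4] / [5]
  Insert 4 (step 6): P = [1, 2, 4] / [5] / [6] / [7];  Q = [1, 3, 6] / [2] / [4] / [5]
  Insert 3 (step 7): P = [1, 2, 3] / [4] / [5] / [6] / [7];  Q = [1, 3, 6] / [2] / [4] / [5] / [7]
Final shape: (3, 1, 1, 1, 1).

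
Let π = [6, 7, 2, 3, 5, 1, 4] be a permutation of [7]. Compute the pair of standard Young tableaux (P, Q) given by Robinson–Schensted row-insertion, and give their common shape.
P = [1, 3, 4] / [2, 5] / [6, 7];  Q = [1, 2, 5] / [3, 4] / [6, 7];  common shape = (3, 2, 2)

Row-insert the values π_1, π_2, … into P one at a time, bumping the leftmost entry strictly greater than the inserted value down to the next row. The recording tableau Q records, in position (i, j), the step at which that cell was added to P.
  Insert 6 (step 1): P = [6];  Q = [1]
  Insert 7 (step 2): P = [6, 7];  Q = [1, 2]
  Insert 2 (step 3): P = [2, 7] / [6];  Q = [1, 2] / [3]
  Insert 3 (step 4): P = [2, 3] / [6, 7];  Q = [1, 2] / [3, 4]
  Insert 5 (step 5): P = [2, 3, 5] / [6, 7];  Q = [1, 2, 5] / [3, 4]
  Insert 1 (step 6): P = [1, 3, 5] / [2, 7] / [6];  Q = [1, 2, 5] / [3, 4] / [6]
  Insert 4 (step 7): P = [1, 3, 4] / [2, 5] / [6, 7];  Q = [1, 2, 5] / [3, 4] / [6, 7]
Final shape: (3, 2, 2).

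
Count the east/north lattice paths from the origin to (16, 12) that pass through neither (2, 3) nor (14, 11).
Number of paths = 12656755

Inclusion–exclusion. Total paths: C(28, 16) = 30421755. Through P₁: C(5, 2)·C(23, 14) = 8171900. Through P₂: C(25, 14)·C(3, 2) = 13372200. Since P₁ is strictly southwest of P₂, a monotone path through both must visit P₁ then P₂; paths through both = C(5, 2)·C(20, 12)·C(3, 2) = 3779100. Avoid both = 30421755 − 8171900 − 13372200 + 3779100 = 12656755.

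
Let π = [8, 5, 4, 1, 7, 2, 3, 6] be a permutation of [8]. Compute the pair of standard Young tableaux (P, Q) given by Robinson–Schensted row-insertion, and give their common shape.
P = [1, 2, 3, 6] / [4, 7] / [5] / [8];  Q = [1, 5, 7, 8] / [2, 6] / [3] / [4];  common shape = (4, 2, 1, 1)

Row-insert the values π_1, π_2, … into P one at a time, bumping the leftmost entry strictly greater than the inserted value down to the next row. The recording tableau Q records, in position (i, j), the step at which that cell was added to P.
  Insert 8 (step 1): P = [8];  Q = [1]
  Insert 5 (step 2): P = [5] / [8];  Q = [1] / [2]
  Insert 4 (step 3): P = [4] / [5] / [8];  Q = [1] / [2] / [3]
  Insert 1 (step 4): P = [1] / [4] / [5] / [8];  Q = [1] / [2] / [3] / [4]
  Insert 7 (step 5): P = [1, 7] / [4] / [5] / [8];  Q = [1, 5] / [2] / [3] / [4]
  Insert 2 (step 6): P = [1, 2] / [4, 7] / [5] / [8];  Q = [1, 5] / [2, 6] / [3] / [4]
  Insert 3 (step 7): P = [1, 2, 3] / [4, 7] / [5] / [8];  Q = [1, 5, 7] / [2, 6] / [3] / [4]
  Insert 6 (step 8): P = [1, 2, 3, 6] / [4, 7] / [5] / [8];  Q = [1, 5, 7, 8] / [2, 6] / [3] / [4]
Final shape: (4, 2, 1, 1).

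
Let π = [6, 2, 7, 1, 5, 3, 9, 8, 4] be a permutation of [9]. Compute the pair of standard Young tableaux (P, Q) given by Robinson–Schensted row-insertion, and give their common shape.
P = [1, 3, 4] / [2, 5, 8] / [6, 7, 9];  Q = [1, 3, 7] / [2, 5, 8] / [4, 6, 9];  common shape = (3, 3, 3)

Row-insert the values π_1, π_2, … into P one at a time, bumping the leftmost entry strictly greater than the inserted value down to the next row. The recording tableau Q records, in position (i, j), the step at which that cell was added to P.
  Insert 6 (step 1): P = [6];  Q = [1]
  Insert 2 (step 2): P = [2] / [6];  Q = [1] / [2]
  Insert 7 (step 3): P = [2, 7] / [6];  Q = [1, 3] / [2]
  Insert 1 (step 4): P = [1, 7] / [2] / [6];  Q = [1, 3] / [2] / [4]
  Insert 5 (step 5): P = [1, 5] / [2, 7] / [6];  Q = [1, 3] / [2, 5] / [4]
  Insert 3 (step 6): P = [1, 3] / [2, 5] / [6, 7];  Q = [1, 3] / [2, 5] / [4, 6]
  Insert 9 (step 7): P = [1, 3, 9] / [2, 5] / [6, 7];  Q = [1, 3, 7] / [2, 5] / [4, 6]
  Insert 8 (step 8): P = [1, 3, 8] / [2, 5, 9] / [6, 7];  Q = [1, 3, 7] / [2, 5, 8] / [4, 6]
  Insert 4 (step 9): P = [1, 3, 4] / [2, 5, 8] / [6, 7, 9];  Q = [1, 3, 7] / [2, 5, 8] / [4, 6, 9]
Final shape: (3, 3, 3).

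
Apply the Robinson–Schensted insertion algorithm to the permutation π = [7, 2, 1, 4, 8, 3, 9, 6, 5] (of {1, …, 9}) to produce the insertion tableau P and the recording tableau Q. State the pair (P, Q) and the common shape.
P = [1, 3, 5, 9] / [2, 4, 6] / [7, 8];  Q = [1, 4, 5, 7] / [2, 6, 8] / [3, 9];  common shape = (4, 3, 2)

Row-insert the values π_1, π_2, … into P one at a time, bumping the leftmost entry strictly greater than the inserted value down to the next row. The recording tableau Q records, in position (i, j), the step at which that cell was added to P.
  Insert 7 (step 1): P = [7];  Q = [1]
  Insert 2 (step 2): P = [2] / [7];  Q = [1] / [2]
  Insert 1 (step 3): P = [1] / [2] / [7];  Q = [1] / [2] / [3]
  Insert 4 (step 4): P = [1, 4] / [2] / [7];  Q = [1, 4] / [2] / [3]
  Insert 8 (step 5): P = [1, 4, 8] / [2] / [7];  Q = [1, 4, 5] / [2] / [3]
  Insert 3 (step 6): P = [1, 3, 8] / [2, 4] / [7];  Q = [1, 4, 5] / [2, 6] / [3]
  Insert 9 (step 7): P = [1, 3, 8, 9] / [2, 4] / [7];  Q = [1, 4, 5, 7] / [2, 6] / [3]
  Insert 6 (step 8): P = [1, 3, 6, 9] / [2, 4, 8] / [7];  Q = [1, 4, 5, 7] / [2, 6, 8] / [3]
  Insert 5 (step 9): P = [1, 3, 5, 9] / [2, 4, 6] / [7, 8];  Q = [1, 4, 5, 7] / [2, 6, 8] / [3, 9]
Final shape: (4, 3, 2).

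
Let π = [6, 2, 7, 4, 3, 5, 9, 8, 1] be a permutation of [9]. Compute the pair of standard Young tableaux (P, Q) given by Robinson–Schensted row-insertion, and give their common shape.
P = [1, 3, 5, 8] / [2, 7, 9] / [4] / [6];  Q = [1, 3, 6, 7] / [2, 4, 8] / [5] / [9];  common shape = (4, 3, 1, 1)

Row-insert the values π_1, π_2, … into P one at a time, bumping the leftmost entry strictly greater than the inserted value down to the next row. The recording tableau Q records, in position (i, j), the step at which that cell was added to P.
  Insert 6 (step 1): P = [6];  Q = [1]
  Insert 2 (step 2): P = [2] / [6];  Q = [1] / [2]
  Insert 7 (step 3): P = [2, 7] / [6];  Q = [1, 3] / [2]
  Insert 4 (step 4): P = [2, 4] / [6, 7];  Q = [1, 3] / [2, 4]
  Insert 3 (step 5): P = [2, 3] / [4, 7] / [6];  Q = [1, 3] / [2, 4] / [5]
  Insert 5 (step 6): P = [2, 3, 5] / [4, 7] / [6];  Q = [1, 3, 6] / [2, 4] / [5]
  Insert 9 (step 7): P = [2, 3, 5, 9] / [4, 7] / [6];  Q = [1, 3, 6, 7] / [2, 4] / [5]
  Insert 8 (step 8): P = [2, 3, 5, 8] / [4, 7, 9] / [6];  Q = [1, 3, 6, 7] / [2, 4, 8] / [5]
  Insert 1 (step 9): P = [1, 3, 5, 8] / [2, 7, 9] / [4] / [6];  Q = [1, 3, 6, 7] / [2, 4, 8] / [5] / [9]
Final shape: (4, 3, 1, 1).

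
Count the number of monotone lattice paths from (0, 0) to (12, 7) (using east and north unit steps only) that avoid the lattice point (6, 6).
Number of paths = 43920

Total paths from (0, 0) to (12, 7): C(19, 12) = 50388. Paths through (6, 6): (paths (0, 0) → (6, 6)) × (paths (6, 6) → (12, 7)) = C(12, 6) · C(7, 6) = 924 · 7 = 6468. Avoidance count = 50388 − 6468 = 43920.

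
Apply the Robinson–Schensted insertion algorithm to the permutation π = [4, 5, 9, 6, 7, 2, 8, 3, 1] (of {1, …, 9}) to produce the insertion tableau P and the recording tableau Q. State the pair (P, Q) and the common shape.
P = [1, 3, 6, 7, 8] / [2, 5] / [4] / [9];  Q = [1, 2, 3, 5, 7] / [4, 8] / [6] / [9];  common shape = (5, 2, 1, 1)

Row-insert the values π_1, π_2, … into P one at a time, bumping the leftmost entry strictly greater than the inserted value down to the next row. The recording tableau Q records, in position (i, j), the step at which that cell was added to P.
  Insert 4 (step 1): P = [4];  Q = [1]
  Insert 5 (step 2): P = [4, 5];  Q = [1, 2]
  Insert 9 (step 3): P = [4, 5, 9];  Q = [1, 2, 3]
  Insert 6 (step 4): P = [4, 5, 6] / [9];  Q = [1, 2, 3] / [4]
  Insert 7 (step 5): P = [4, 5, 6, 7] / [9];  Q = [1, 2, 3, 5] / [4]
  Insert 2 (step 6): P = [2, 5, 6, 7] / [4] / [9];  Q = [1, 2, 3, 5] / [4] / [6]
  Insert 8 (step 7): P = [2, 5, 6, 7, 8] / [4] / [9];  Q = [1, 2, 3, 5, 7] / [4] / [6]
  Insert 3 (step 8): P = [2, 3, 6, 7, 8] / [4, 5] / [9];  Q = [1, 2, 3, 5, 7] / [4, 8] / [6]
  Insert 1 (step 9): P = [1, 3, 6, 7, 8] / [2, 5] / [4] / [9];  Q = [1, 2, 3, 5, 7] / [4, 8] / [6] / [9]
Final shape: (5, 2, 1, 1).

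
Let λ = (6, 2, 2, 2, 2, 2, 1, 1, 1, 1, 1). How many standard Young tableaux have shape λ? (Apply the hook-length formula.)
# SYT of shape (6, 2, 2, 2, 2, 2, 1, 1, 1, 1, 1) = 16665831

Hook-length formula: f^λ = n! / Π hook(c), product over all cells c of the Young diagram. For λ = (6, 2, 2, 2, 2, 2, 1, 1, 1, 1, 1), n = 21 boxes. Hook lengths by row (left-to-right, top-to-bottom): [16, 10, 4, 3, 2, 1]; [11, 5]; [10, 4]; [9, 3]; [8, 2]; [7, 1]; [5]; [4]; [3]; [2]; [1]. Product of hooks = 3065610240000. So f^λ = 21! / 3065610240000 = 51090942171709440000 / 3065610240000 = 16665831.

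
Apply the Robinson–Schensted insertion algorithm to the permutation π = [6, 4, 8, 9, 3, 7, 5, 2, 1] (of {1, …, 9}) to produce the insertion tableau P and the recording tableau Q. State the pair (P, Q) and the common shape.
P = [1, 5, 9] / [2, 7] / [3, 8] / [4] / [6];  Q = [1, 3, 4] / [2, 6] / [5, 7] / [8] / [9];  common shape = (3, 2, 2, 1, 1)

Row-insert the values π_1, π_2, … into P one at a time, bumping the leftmost entry strictly greater than the inserted value down to the next row. The recording tableau Q records, in position (i, j), the step at which that cell was added to P.
  Insert 6 (step 1): P = [6];  Q = [1]
  Insert 4 (step 2): P = [4] / [6];  Q = [1] / [2]
  Insert 8 (step 3): P = [4, 8] / [6];  Q = [1, 3] / [2]
  Insert 9 (step 4): P = [4, 8, 9] / [6];  Q = [1, 3, 4] / [2]
  Insert 3 (step 5): P = [3, 8, 9] / [4] / [6];  Q = [1, 3, 4] / [2] / [5]
  Insert 7 (step 6): P = [3, 7, 9] / [4, 8] / [6];  Q = [1, 3, 4] / [2, 6] / [5]
  Insert 5 (step 7): P = [3, 5, 9] / [4, 7] / [6, 8];  Q = [1, 3, 4] / [2, 6] / [5, 7]
  Insert 2 (step 8): P = [2, 5, 9] / [3, 7] / [4, 8] / [6];  Q = [1, 3, 4] / [2, 6] / [5, 7] / [8]
  Insert 1 (step 9): P = [1, 5, 9] / [2, 7] / [3, 8] / [4] / [6];  Q = [1, 3, 4] / [2, 6] / [5, 7] / [8] / [9]
Final shape: (3, 2, 2, 1, 1).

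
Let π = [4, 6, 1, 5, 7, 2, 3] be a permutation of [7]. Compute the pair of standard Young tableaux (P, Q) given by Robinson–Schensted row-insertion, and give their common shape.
P = [1, 2, 3] / [4, 5, 7] / [6];  Q = [1, 2, 5] / [3, 4, 7] / [6];  common shape = (3, 3, 1)

Row-insert the values π_1, π_2, … into P one at a time, bumping the leftmost entry strictly greater than the inserted value down to the next row. The recording tableau Q records, in position (i, j), the step at which that cell was added to P.
  Insert 4 (step 1): P = [4];  Q = [1]
  Insert 6 (step 2): P = [4, 6];  Q = [1, 2]
  Insert 1 (step 3): P = [1, 6] / [4];  Q = [1, 2] / [3]
  Insert 5 (step 4): P = [1, 5] / [4, 6];  Q = [1, 2] / [3, 4]
  Insert 7 (step 5): P = [1, 5, 7] / [4, 6];  Q = [1, 2, 5] / [3, 4]
  Insert 2 (step 6): P = [1, 2, 7] / [4, 5] / [6];  Q = [1, 2, 5] / [3, 4] / [6]
  Insert 3 (step 7): P = [1, 2, 3] / [4, 5, 7] / [6];  Q = [1, 2, 5] / [3, 4, 7] / [6]
Final shape: (3, 3, 1).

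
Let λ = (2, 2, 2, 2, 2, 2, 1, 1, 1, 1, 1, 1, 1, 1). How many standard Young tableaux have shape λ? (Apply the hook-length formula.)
# SYT of shape (2, 2, 2, 2, 2, 2, 1, 1, 1, 1, 1, 1, 1, 1) = 23256

Hook-length formula: f^λ = n! / Π hook(c), product over all cells c of the Young diagram. For λ = (2, 2, 2, 2, 2, 2, 1, 1, 1, 1, 1, 1, 1, 1), n = 20 boxes. Hook lengths by row (left-to-right, top-to-bottom): [15, 6]; [14, 5]; [13, 4]; [12, 3]; [11, 2]; [10, 1]; [8]; [7]; [6]; [5]; [4]; [3]; [2]; [1]. Product of hooks = 104613949440000. So f^λ = 20! / 104613949440000 = 2432902008176640000 / 104613949440000 = 23256.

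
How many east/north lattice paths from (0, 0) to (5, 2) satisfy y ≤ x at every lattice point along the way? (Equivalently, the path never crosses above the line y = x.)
Number of paths = 14

By the reflection principle (André's argument), the number of monotone paths to (5, 2) with n ≤ m that never go above y = x is C(7, 5) − C(7, 6) = 21 − 7 = 14.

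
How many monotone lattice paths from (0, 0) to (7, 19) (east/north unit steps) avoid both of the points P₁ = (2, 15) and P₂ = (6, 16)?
Number of paths = 344932

Inclusion–exclusion. Total paths: C(26, 7) = 657800. Through P₁: C(17, 2)·C(9, 5) = 17136. Through P₂: C(22, 6)·C(4, 1) = 298452. Since P₁ is strictly southwest of P₂, a monotone path through both must visit P₁ then P₂; paths through both = C(17, 2)·C(5, 4)·C(4, 1) = 2720. Avoid both = 657800 − 17136 − 298452 + 2720 = 344932.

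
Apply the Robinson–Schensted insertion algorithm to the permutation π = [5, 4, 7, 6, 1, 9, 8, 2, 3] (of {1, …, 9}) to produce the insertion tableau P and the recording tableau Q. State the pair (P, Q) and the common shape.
P = [1, 2, 3] / [4, 6, 8] / [5, 7, 9];  Q = [1, 3, 6] / [2, 4, 7] / [5, 8, 9];  common shape = (3, 3, 3)

Row-insert the values π_1, π_2, … into P one at a time, bumping the leftmost entry strictly greater than the inserted value down to the next row. The recording tableau Q records, in position (i, j), the step at which that cell was added to P.
  Insert 5 (step 1): P = [5];  Q = [1]
  Insert 4 (step 2): P = [4] / [5];  Q = [1] / [2]
  Insert 7 (step 3): P = [4, 7] / [5];  Q = [1, 3] / [2]
  Insert 6 (step 4): P = [4, 6] / [5, 7];  Q = [1, 3] / [2, 4]
  Insert 1 (step 5): P = [1, 6] / [4, 7] / [5];  Q = [1, 3] / [2, 4] / [5]
  Insert 9 (step 6): P = [1, 6, 9] / [4, 7] / [5];  Q = [1, 3, 6] / [2, 4] / [5]
  Insert 8 (step 7): P = [1, 6, 8] / [4, 7, 9] / [5];  Q = [1, 3, 6] / [2, 4, 7] / [5]
  Insert 2 (step 8): P = [1, 2, 8] / [4, 6, 9] / [5, 7];  Q = [1, 3, 6] / [2, 4, 7] / [5, 8]
  Insert 3 (step 9): P = [1, 2, 3] / [4, 6, 8] / [5, 7, 9];  Q = [1, 3, 6] / [2, 4, 7] / [5, 8, 9]
Final shape: (3, 3, 3).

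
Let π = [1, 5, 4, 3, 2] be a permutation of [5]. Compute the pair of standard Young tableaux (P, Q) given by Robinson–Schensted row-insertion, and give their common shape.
P = [1, 2] / [3] / [4] / [5];  Q = [1, 2] / [3] / [4] / [5];  common shape = (2, 1, 1, 1)

Row-insert the values π_1, π_2, … into P one at a time, bumping the leftmost entry strictly greater than the inserted value down to the next row. The recording tableau Q records, in position (i, j), the step at which that cell was added to P.
  Insert 1 (step 1): P = [1];  Q = [1]
  Insert 5 (step 2): P = [1, 5];  Q = [1, 2]
  Insert 4 (step 3): P = [1, 4] / [5];  Q = [1, 2] / [3]
  Insert 3 (step 4): P = [1, 3] / [4] / [5];  Q = [1, 2] / [3] / [4]
  Insert 2 (step 5): P = [1, 2] / [3] / [4] / [5];  Q = [1, 2] / [3] / [4] / [5]
Final shape: (2, 1, 1, 1).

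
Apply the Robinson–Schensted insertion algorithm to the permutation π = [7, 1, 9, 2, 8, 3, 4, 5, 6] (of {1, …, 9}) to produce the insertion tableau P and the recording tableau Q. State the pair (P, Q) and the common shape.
P = [1, 2, 3, 4, 5, 6] / [7, 8] / [9];  Q = [1, 3, 5, 7, 8, 9] / [2, 4] / [6];  common shape = (6, 2, 1)

Row-insert the values π_1, π_2, … into P one at a time, bumping the leftmost entry strictly greater than the inserted value down to the next row. The recording tableau Q records, in position (i, j), the step at which that cell was added to P.
  Insert 7 (step 1): P = [7];  Q = [1]
  Insert 1 (step 2): P = [1] / [7];  Q = [1] / [2]
  Insert 9 (step 3): P = [1, 9] / [7];  Q = [1, 3] / [2]
  Insert 2 (step 4): P = [1, 2] / [7, 9];  Q = [1, 3] / [2, 4]
  Insert 8 (step 5): P = [1, 2, 8] / [7, 9];  Q = [1, 3, 5] / [2, 4]
  Insert 3 (step 6): P = [1, 2, 3] / [7, 8] / [9];  Q = [1, 3, 5] / [2, 4] / [6]
  Insert 4 (step 7): P = [1, 2, 3, 4] / [7, 8] / [9];  Q = [1, 3, 5, 7] / [2, 4] / [6]
  Insert 5 (step 8): P = [1, 2, 3, 4, 5] / [7, 8] / [9];  Q = [1, 3, 5, 7, 8] / [2, 4] / [6]
  Insert 6 (step 9): P = [1, 2, 3, 4, 5, 6] / [7, 8] / [9];  Q = [1, 3, 5, 7, 8, 9] / [2, 4] / [6]
Final shape: (6, 2, 1).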